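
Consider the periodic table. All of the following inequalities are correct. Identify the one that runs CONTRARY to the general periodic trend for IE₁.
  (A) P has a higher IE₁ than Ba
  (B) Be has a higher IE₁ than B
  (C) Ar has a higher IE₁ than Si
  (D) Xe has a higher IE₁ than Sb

(B)

The general trend: IE₁ increases across a period and decreases down a group.
(A) P (period 3, group 15) vs Ba (period 6, group 2): the stated order agrees with the simple trend.
(B) Be (period 2, group 2) vs B (period 2, group 13): the stated order contradicts the simple trend.
(C) Ar (period 3, group 18) vs Si (period 3, group 14): the stated order agrees with the simple trend.
(D) Xe (period 5, group 18) vs Sb (period 5, group 15): the stated order agrees with the simple trend.
The exception is (B): removing B's lone 2p electron is easier than breaking Be's filled 2s².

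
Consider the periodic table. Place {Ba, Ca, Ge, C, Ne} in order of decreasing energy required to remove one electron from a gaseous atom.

Ne > C > Ge > Ca > Ba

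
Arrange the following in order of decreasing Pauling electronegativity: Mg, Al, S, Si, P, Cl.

Cl > S > P > Si > Al > Mg

Electronegativity increases across a period and decreases down a group, tracking effective nuclear charge and atomic size.
All lie in period 3, so electronegativity increases left to right.
So from highest to lowest: Cl > S > P > Si > Al > Mg.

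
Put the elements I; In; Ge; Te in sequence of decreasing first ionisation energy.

I > Te > Ge > In

Removing the outermost electron gets harder across a period and easier down a group.
Here both period and group differ, so the two effects have to be weighed against each other.
Ge > In: both effects reinforce here, so Ge is clearly the higher of the two.
Te > Ge: period and group pull opposite ways; the across-period shift dominates (869 vs 762 kJ/mol).
I > Te: both are in period 5; the period trend gives I the larger value.
Approximate values (kJ/mol): Ge 762, In 558, Te 869, I 1008.
So from highest to lowest: I > Te > Ge > In.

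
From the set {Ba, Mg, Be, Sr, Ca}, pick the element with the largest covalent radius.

Ba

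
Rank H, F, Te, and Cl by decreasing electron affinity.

Cl, F, Te, H

Atoms with high Z_eff and room in the valence shell (especially the halogens) have the most exothermic electron affinities.
These span different periods and groups, so the two trends combine.
Te > H: the two effects oppose for this pair; the across-period effect wins (190 vs 73 kJ/mol).
F > Te: relative to Te, both the across-period and down-group shifts push F's electron affinity up.
Cl > F: this pair runs against the simple trend — see the exception note.
Note the exception: Cl has a higher electron affinity than F, contrary to the simple trend — F's small 2p subshell makes the incoming electron feel strong e⁻–e⁻ repulsion, so Cl actually releases more energy on gaining an electron.
For reference (kJ/mol): H 73, F 328, Cl 349, Te 190.
So from highest to lowest: Cl > F > Te > H.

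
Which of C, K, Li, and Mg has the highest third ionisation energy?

Li

After 2 electrons have been removed, what remains? C²⁺ still has 2 valence electrons; K²⁺ is already 1 electron into the core; Li²⁺ is already 1 electron into the core; Mg²⁺ is the bare [Ne] core.
Usually core removal costs more than valence removal, but here the competition is close: a tightly held n=2 valence electron can cost more to remove than an n=3 core electron, so the actual values have to decide it.
Tabulated IE_3 (kJ/mol): C 4620, K 4420, Li 11815, Mg 7733.
Hence IE_3: K < C < Mg < Li.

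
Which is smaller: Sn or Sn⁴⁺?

Forming Sn⁴⁺ removes 4 electrons from Sn. Fewer electrons for the same nuclear charge means less shielding and a higher Z_eff on the remaining electrons.
A cation is smaller than its parent atom: Sn⁴⁺ < Sn.

Sn⁴⁺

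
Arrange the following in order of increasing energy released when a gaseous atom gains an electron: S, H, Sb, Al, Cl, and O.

Al < H < Sb < O < S < Cl

H is in period 1, group 1; O is in period 2, group 16; Al is in period 3, group 13; S is in period 3, group 16; Cl is in period 3, group 17; Sb is in period 5, group 15.
EA tends to increase across a period and decrease down a group, though the pattern is less regular than for IE or radius.
Here both period and group differ, so the two effects have to be weighed against each other.
H > Al: period and group pull opposite ways; the down-group shift dominates (73 vs 42 kJ/mol).
Sb > H: the two effects oppose for this pair; the across-period effect wins (103 vs 73 kJ/mol).
O > Sb: relative to Sb, both the across-period and down-group shifts push O's electron affinity up.
S > O: this pair runs against the simple trend — see the exception note.
Cl > S: both are in period 3; the period trend gives Cl the larger value.
Note the exception: S has a higher electron affinity than O, contrary to the simple trend — the compact 2p subshell of O repels the added electron more than S's larger 3p does.
For reference (kJ/mol): H 73, O 141, Al 42, S 200, Cl 349, Sb 103.
So from lowest to highest: Al < H < Sb < O < S < Cl.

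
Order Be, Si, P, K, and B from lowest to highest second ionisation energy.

Si < Be < P < B < K

Consider each +1 ion: Be⁺ still has 1 valence electron; Si⁺ still has 3 valence electrons; P⁺ still has 4 valence electrons; K⁺ is the bare [Ar] core; B⁺ still has 2 valence electrons.
Pulling an electron out of a noble-gas core costs far more than removing a remaining valence electron, so K sits at the high end of IE_2.
Valence configurations: Be⁺ [He]2s¹, Si⁺ [Ne]3s²3p¹, P⁺ [Ne]3s²3p², B⁺ [He]2s².
Tabulated IE_2 (kJ/mol): Be 1757, Si 1577, P 1907, K 3052, B 2427.
Hence IE_2: Si < Be < P < B < K.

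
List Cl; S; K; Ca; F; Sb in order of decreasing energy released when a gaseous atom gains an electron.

F is in period 2, group 17; S is in period 3, group 16; Cl is in period 3, group 17; K is in period 4, group 1; Ca is in period 4, group 2; Sb is in period 5, group 15.
EA tends to increase across a period and decrease down a group, though the pattern is less regular than for IE or radius.
Here both period and group differ, so the two effects have to be weighed against each other.
K > Ca: this pair runs against the simple trend — see the exception note.
Sb > K: the two effects oppose for this pair; the across-period effect wins (103 vs 48 kJ/mol).
S > Sb: both effects reinforce here, so S is clearly the higher of the two.
F > S: relative to S, both the across-period and down-group shifts push F's electron affinity up.
Cl > F: this pair runs against the simple trend — see the exception note.
Note the exception: K has a higher electron affinity than Ca, contrary to the simple trend — adding an electron to Ca (ns²) has to open a new, higher-energy np subshell, which is unfavourable.
Note the exception: Cl has a higher electron affinity than F, contrary to the simple trend — F's small 2p subshell makes the incoming electron feel strong e⁻–e⁻ repulsion, so Cl actually releases more energy on gaining an electron.
For reference (kJ/mol): F 328, S 200, Cl 349, K 48, Ca 2, Sb 103.
So from highest to lowest: Cl > F > S > Sb > K > Ca.

Cl > F > S > Sb > K > Ca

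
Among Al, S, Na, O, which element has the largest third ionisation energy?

Na

The third ionization energy removes an electron from the +2 ion. For each element: Al²⁺ still has 1 valence electron; S²⁺ still has 4 valence electrons; Na²⁺ is already 1 electron into the core; O²⁺ still has 4 valence electrons.
Core electrons are held far more tightly than valence electrons, so Na tops the IE_3 order.
Valence configurations: Al²⁺ [Ne]3s¹, S²⁺ [Ne]3s²3p², O²⁺ [He]2s²2p².
Tabulated IE_3 (kJ/mol): Al 2745, S 3357, Na 6910, O 5300.
So the third ionization energies run Al < S < O < Na.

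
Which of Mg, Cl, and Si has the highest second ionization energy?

After 1 electron has been removed, what remains? Mg⁺ still has 1 valence electron; Cl⁺ still has 6 valence electrons; Si⁺ still has 3 valence electrons.
All are still removing valence electrons, so compare the +1 ions as you would atoms: IE_2 generally rises across a period (higher Z_eff) and falls down a group (larger shell), subject to the usual subshell exceptions.
Valence configurations: Mg⁺ [Ne]3s¹, Cl⁺ [Ne]3s²3p⁴, Si⁺ [Ne]3s²3p¹.
Approximate IE_2 values (kJ/mol): Mg 1451, Cl 2298, Si 1577.
So the second ionization energies run Mg < Si < Cl.

Cl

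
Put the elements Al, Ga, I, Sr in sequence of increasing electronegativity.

Sr, Al, Ga, I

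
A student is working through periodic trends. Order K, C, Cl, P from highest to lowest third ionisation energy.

C > K > Cl > P

IE_3 is the cost of taking one more electron from the +2 cation: K²⁺ is already 1 electron into the core; C²⁺ still has 2 valence electrons; Cl²⁺ still has 5 valence electrons; P²⁺ still has 3 valence electrons.
Usually core removal costs more than valence removal, but here the competition is close: a tightly held n=2 valence electron can cost more to remove than an n=3 core electron, so the actual values have to decide it.
Valence configurations: C²⁺ [He]2s², Cl²⁺ [Ne]3s²3p³, P²⁺ [Ne]3s²3p¹.
Tabulated IE_3 (kJ/mol): K 4420, C 4620, Cl 3822, P 2914.
Overall IE_3 order: P < Cl < K < C.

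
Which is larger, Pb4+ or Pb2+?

Both ions have Z = 82 protons, but Pb4+ has lost more electrons, so its remaining electrons feel a larger effective nuclear charge per electron and are pulled in more tightly.
Higher positive charge → smaller ion, so Pb2+ > Pb4+.

Pb2+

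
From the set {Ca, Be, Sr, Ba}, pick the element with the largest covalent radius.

Ba

Atomic radius shrinks across a period as nuclear charge pulls the same shell inward, and grows down a group as new shells are added.
All are in group 2, so atomic radius increases down the group.
The largest covalent radius among these belongs to Ba.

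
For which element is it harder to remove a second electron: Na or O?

Na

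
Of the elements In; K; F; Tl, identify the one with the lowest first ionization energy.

K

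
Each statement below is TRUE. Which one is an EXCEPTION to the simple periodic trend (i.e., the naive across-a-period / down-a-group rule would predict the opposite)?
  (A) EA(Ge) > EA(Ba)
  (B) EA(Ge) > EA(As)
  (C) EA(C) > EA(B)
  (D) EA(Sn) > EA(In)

The general trend: electron affinity increases across a period and decreases down a group.
(A) Ge (period 4, group 14) vs Ba (period 6, group 2): the stated order agrees with the simple trend.
(B) Ge (period 4, group 14) vs As (period 4, group 15): the stated order contradicts the simple trend.
(C) C (period 2, group 14) vs B (period 2, group 13): the stated order agrees with the simple trend.
(D) Sn (period 5, group 14) vs In (period 5, group 13): the stated order agrees with the simple trend.
The exception is (B): adding an electron to As's half-filled 4p³ is unfavourable, so Ge (4p²) has the more exothermic EA.

(B)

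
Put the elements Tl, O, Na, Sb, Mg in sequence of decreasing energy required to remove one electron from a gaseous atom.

O > Sb > Mg > Tl > Na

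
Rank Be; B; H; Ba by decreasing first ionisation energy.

H > Be > B > Ba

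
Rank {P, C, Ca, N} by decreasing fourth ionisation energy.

Consider each +3 ion: P³⁺ still has 2 valence electrons; C³⁺ still has 1 valence electron; Ca³⁺ is already 1 electron into the core; N³⁺ still has 2 valence electrons.
Usually core removal costs more than valence removal, but here the competition is close: a tightly held n=2 valence electron can cost more to remove than an n=3 core electron, so the actual values have to decide it.
Valence configurations: P³⁺ [Ne]3s², C³⁺ [He]2s¹, N³⁺ [He]2s².
Approximate IE_4 values (kJ/mol): P 4964, C 6223, Ca 6491, N 7475.
Hence IE_4: P < C < Ca < N.

N > Ca > C > P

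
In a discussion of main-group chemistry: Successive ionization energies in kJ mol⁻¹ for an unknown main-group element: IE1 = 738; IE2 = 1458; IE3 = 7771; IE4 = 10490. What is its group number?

Look for the largest jump between consecutive ionization energies: IE3/IE2 ≈ 5.3, far larger than any earlier ratio.
That jump marks the point where a core electron is being removed. So the atom has 2 valence electrons.
A main-group element with 2 valence electrons is in group 2.

Group 2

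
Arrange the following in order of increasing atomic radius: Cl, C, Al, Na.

C < Cl < Al < Na

Atomic radius shrinks across a period as nuclear charge pulls the same shell inward, and grows down a group as new shells are added.
Neither a single period nor a single group — weigh both effects.
Cl > C: period and group pull opposite ways; the down-group shift dominates (99 vs 75 pm).
Al > Cl: Al lies to the left of Cl in period 3, so the across-period effect alone puts Al larger.
Na > Al: both are in period 3; the period trend gives Na the larger value.
Approximate values (pm): C 75, Na 155, Al 126, Cl 99.
So from smallest to largest: C < Cl < Al < Na.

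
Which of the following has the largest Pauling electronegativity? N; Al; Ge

N is in period 2, group 15; Al is in period 3, group 13; Ge is in period 4, group 14.
Electronegativity increases across a period and decreases down a group, tracking effective nuclear charge and atomic size.
Here both period and group differ, so the two effects have to be weighed against each other.
Ge > Al: period and group pull opposite ways; the across-period shift dominates (2.01 vs 1.61).
N > Ge: both effects reinforce here, so N is clearly the higher of the two.
For reference (Pauling): N 3.04, Al 1.61, Ge 2.01.
The largest Pauling electronegativity among these belongs to N.

N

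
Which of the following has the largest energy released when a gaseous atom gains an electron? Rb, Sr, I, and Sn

Rb is in period 5, group 1; Sr is in period 5, group 2; Sn is in period 5, group 14; I is in period 5, group 17.
Atoms with high Z_eff and room in the valence shell (especially the halogens) have the most exothermic electron affinities.
All lie in period 5; the across-period trend (electron affinity increases left to right) applies, with the exception below.
Note the exception: Rb has a higher electron affinity than Sr, contrary to the simple trend — adding an electron to Sr (ns²) has to open a new, higher-energy np subshell, which is unfavourable.
For reference (kJ/mol): Rb 47, Sr 5, Sn 107, I 295.
The largest energy released when a gaseous atom gains an electron among these belongs to I.

I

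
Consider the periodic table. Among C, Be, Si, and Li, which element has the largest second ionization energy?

Li

Consider each +1 ion: C⁺ still has 3 valence electrons; Be⁺ still has 1 valence electron; Si⁺ still has 3 valence electrons; Li⁺ is the bare [He] core.
Breaking into a closed-shell core is much more expensive than removing a leftover valence electron — Li has the largest IE_2 here.
Valence configurations: C⁺ [He]2s²2p¹, Be⁺ [He]2s¹, Si⁺ [Ne]3s²3p¹.
Tabulated IE_2 (kJ/mol): C 2353, Be 1757, Si 1577, Li 7298.
Overall IE_2 order: Si < Be < C < Li.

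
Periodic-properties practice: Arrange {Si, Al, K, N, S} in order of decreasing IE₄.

IE_4 is the cost of taking one more electron from the +3 cation: Si³⁺ still has 1 valence electron; Al³⁺ is the bare [Ne] core; K³⁺ is already 2 electrons into the core; N³⁺ still has 2 valence electrons; S³⁺ still has 3 valence electrons.
Usually core removal costs more than valence removal, but here the competition is close: a tightly held n=2 valence electron can cost more to remove than an n=3 core electron, so the actual values have to decide it.
Valence configurations: Si³⁺ [Ne]3s¹, N³⁺ [He]2s², S³⁺ [Ne]3s²3p¹.
The numbers (kJ/mol): Si 4356, Al 11577, K 5877, N 7475, S 4556.
Hence IE_4: Si < S < K < N < Al.

Al > N > K > S > Si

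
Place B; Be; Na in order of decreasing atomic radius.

Na, Be, B

Be is in period 2, group 2; B is in period 2, group 13; Na is in period 3, group 1.
Radius decreases left→right (rising Z_eff, same n) and increases top→bottom (higher n).
Neither a single period nor a single group — weigh both effects.
Be > B: Be lies to the left of B in period 2, so the across-period effect alone puts Be larger.
Na > Be: both effects reinforce here, so Na is clearly the larger of the two.
For reference (pm): Be 102, B 85, Na 155.
So from largest to smallest: Na > Be > B.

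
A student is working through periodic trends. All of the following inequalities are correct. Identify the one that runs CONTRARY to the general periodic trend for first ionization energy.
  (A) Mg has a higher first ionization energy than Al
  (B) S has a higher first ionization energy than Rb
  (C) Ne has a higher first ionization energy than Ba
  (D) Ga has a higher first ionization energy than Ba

(A)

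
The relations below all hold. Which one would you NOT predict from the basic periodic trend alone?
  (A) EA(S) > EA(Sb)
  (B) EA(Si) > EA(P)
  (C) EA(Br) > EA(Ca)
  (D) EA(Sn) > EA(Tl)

The general trend: electron affinity increases across a period and decreases down a group.
(A) S (period 3, group 16) vs Sb (period 5, group 15): the stated order agrees with the simple trend.
(B) Si (period 3, group 14) vs P (period 3, group 15): the stated order contradicts the simple trend.
(C) Br (period 4, group 17) vs Ca (period 4, group 2): the stated order agrees with the simple trend.
(D) Sn (period 5, group 14) vs Tl (period 6, group 13): the stated order agrees with the simple trend.
The exception is (B): adding an electron to P's half-filled 3p³ is unfavourable, so Si (3p²) has the more exothermic EA.

(B)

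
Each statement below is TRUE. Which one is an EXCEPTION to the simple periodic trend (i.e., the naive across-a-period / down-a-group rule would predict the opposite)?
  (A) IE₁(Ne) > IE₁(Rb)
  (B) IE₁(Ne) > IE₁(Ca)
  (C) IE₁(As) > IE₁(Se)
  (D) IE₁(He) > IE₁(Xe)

(C)

The general trend: first ionization energy increases across a period and decreases down a group.
(A) Ne (period 2, group 18) vs Rb (period 5, group 1): the stated order agrees with the simple trend.
(B) Ne (period 2, group 18) vs Ca (period 4, group 2): the stated order agrees with the simple trend.
(C) As (period 4, group 15) vs Se (period 4, group 16): the stated order contradicts the simple trend.
(D) He (period 1, group 18) vs Xe (period 5, group 18): the stated order agrees with the simple trend.
The exception is (C): Se (4p⁴) ionizes more easily than half-filled As (4p³).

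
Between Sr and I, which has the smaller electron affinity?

Sr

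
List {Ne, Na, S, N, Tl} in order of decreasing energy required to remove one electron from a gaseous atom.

Ne, N, S, Tl, Na

N is in period 2, group 15; Ne is in period 2, group 18; Na is in period 3, group 1; S is in period 3, group 16; Tl is in period 6, group 13.
First ionization energy rises across a period (greater Z_eff holds electrons more tightly) and falls down a group (valence electrons are farther from the nucleus).
Here both period and group differ, so the two effects have to be weighed against each other.
Tl > Na: the two effects oppose for this pair; the across-period effect wins (589 vs 496 kJ/mol).
S > Tl: both effects reinforce here, so S is clearly the higher of the two.
N > S: the two effects oppose for this pair; the down-group effect wins (1402 vs 1000 kJ/mol).
Ne > N: both are in period 2; the period trend gives Ne the larger value.
Approximate values (kJ/mol): N 1402, Ne 2081, Na 496, S 1000, Tl 589.
So from highest to lowest: Ne > N > S > Tl > Na.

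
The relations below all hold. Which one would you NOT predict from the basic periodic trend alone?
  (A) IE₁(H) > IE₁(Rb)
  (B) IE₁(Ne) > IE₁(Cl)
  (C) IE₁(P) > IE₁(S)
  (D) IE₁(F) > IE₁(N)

(C)

The general trend: IE₁ increases across a period and decreases down a group.
(A) H (period 1, group 1) vs Rb (period 5, group 1): the stated order agrees with the simple trend.
(B) Ne (period 2, group 18) vs Cl (period 3, group 17): the stated order agrees with the simple trend.
(C) P (period 3, group 15) vs S (period 3, group 16): the stated order contradicts the simple trend.
(D) F (period 2, group 17) vs N (period 2, group 15): the stated order agrees with the simple trend.
The exception is (C): S (3p⁴) ionizes more easily than half-filled P (3p³) because the paired 3p electron in S is pushed out by e⁻–e⁻ repulsion.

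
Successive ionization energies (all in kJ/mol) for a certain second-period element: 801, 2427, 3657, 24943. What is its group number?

Group 13

Look for the largest jump between consecutive ionization energies: IE4/IE3 ≈ 6.8, far larger than any earlier ratio.
That jump marks the point where a core electron is being removed. So the atom has 3 valence electrons.
A main-group element with 3 valence electrons is in group 13.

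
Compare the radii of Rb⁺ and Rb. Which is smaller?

Rb⁺

Forming Rb⁺ removes 1 electron from Rb. Fewer electrons for the same nuclear charge means less shielding and a higher Z_eff on the remaining electrons, and for main-group metals the entire outer shell is lost.
A cation is smaller than its parent atom: Rb⁺ < Rb.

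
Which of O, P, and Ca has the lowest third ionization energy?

After 2 electrons have been removed, what remains? O²⁺ still has 4 valence electrons; P²⁺ still has 3 valence electrons; Ca²⁺ is the bare [Ar] core.
Usually core removal costs more than valence removal, but here the competition is close: a tightly held n=2 valence electron can cost more to remove than an n=3 core electron, so the actual values have to decide it.
Valence configurations: O²⁺ [He]2s²2p², P²⁺ [Ne]3s²3p¹.
Approximate IE_3 values (kJ/mol): O 5300, P 2914, Ca 4912.
Overall IE_3 order: P < Ca < O.

P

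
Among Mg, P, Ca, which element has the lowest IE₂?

Ca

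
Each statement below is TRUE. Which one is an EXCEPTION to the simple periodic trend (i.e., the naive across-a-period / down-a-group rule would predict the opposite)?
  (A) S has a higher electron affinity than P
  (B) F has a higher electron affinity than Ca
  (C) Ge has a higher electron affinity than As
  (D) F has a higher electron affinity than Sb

The general trend: electron affinity increases across a period and decreases down a group.
(A) S (period 3, group 16) vs P (period 3, group 15): the stated order agrees with the simple trend.
(B) F (period 2, group 17) vs Ca (period 4, group 2): the stated order agrees with the simple trend.
(C) Ge (period 4, group 14) vs As (period 4, group 15): the stated order contradicts the simple trend.
(D) F (period 2, group 17) vs Sb (period 5, group 15): the stated order agrees with the simple trend.
The exception is (C): adding an electron to As's half-filled 4p³ is unfavourable, so Ge (4p²) has the more exothermic EA.

(C)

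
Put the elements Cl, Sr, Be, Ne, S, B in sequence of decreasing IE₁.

Ne, Cl, S, Be, B, Sr

Be is in period 2, group 2; B is in period 2, group 13; Ne is in period 2, group 18; S is in period 3, group 16; Cl is in period 3, group 17; Sr is in period 5, group 2.
Across a period the outer electron is held more tightly (higher IE₁); down a group it sits in a higher shell, more shielded, and comes off more easily.
These span different periods and groups, so the two trends combine.
B > Sr: both effects reinforce here, so B is clearly the higher of the two.
Be > B: this pair runs against the simple trend — see the exception note.
S > Be: period and group pull opposite ways; the across-period shift dominates (1000 vs 900 kJ/mol).
Cl > S: Cl lies to the right of S in period 3, so the across-period effect alone puts Cl higher.
Ne > Cl: both effects reinforce here, so Ne is clearly the higher of the two.
Note the exception: Be has a higher first ionization energy than B, contrary to the simple trend — removing B's lone 2p electron is easier than breaking Be's filled 2s².
Approximate values (kJ/mol): Be 900, B 801, Ne 2081, S 1000, Cl 1251, Sr 550.
So from highest to lowest: Ne > Cl > S > Be > B > Sr.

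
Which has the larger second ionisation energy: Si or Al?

Consider each +1 ion: Si⁺ still has 3 valence electrons; Al⁺ still has 2 valence electrons.
All are still removing valence electrons, so compare the +1 ions as you would atoms: IE_2 generally rises across a period (higher Z_eff) and falls down a group (larger shell), subject to the usual subshell exceptions.
Valence configurations: Si⁺ [Ne]3s²3p¹, Al⁺ [Ne]3s².
Si⁺ loses a lone 3p electron whereas Al⁺ must break into a filled 3s² pair, so IE_2(Al) > IE_2(Si) even though Si has the higher nuclear charge.
Tabulated IE_2 (kJ/mol): Si 1577, Al 1817.
Putting it together, IE_2: Si < Al.

Al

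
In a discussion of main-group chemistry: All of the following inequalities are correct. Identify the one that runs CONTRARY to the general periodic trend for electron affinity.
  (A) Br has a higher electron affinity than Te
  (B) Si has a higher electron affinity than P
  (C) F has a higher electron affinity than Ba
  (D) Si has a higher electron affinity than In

(B)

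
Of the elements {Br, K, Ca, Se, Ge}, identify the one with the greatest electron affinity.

Br

Electron affinity generally becomes more exothermic across a period toward the halogens and less exothermic down a group.
All lie in period 4; the across-period trend (electron affinity increases left to right) applies, with the exception below.
Note the exception: K has a higher electron affinity than Ca, contrary to the simple trend — adding an electron to Ca (ns²) has to open a new, higher-energy np subshell, which is unfavourable.
Approximate values (kJ/mol): K 48, Ca 2, Ge 119, Se 195, Br 325.
The greatest electron affinity among these belongs to Br.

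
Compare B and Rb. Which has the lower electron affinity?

B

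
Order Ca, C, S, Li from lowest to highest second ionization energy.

Ca, S, C, Li

IE_2 is the cost of taking one more electron from the +1 cation: Ca⁺ still has 1 valence electron; C⁺ still has 3 valence electrons; S⁺ still has 5 valence electrons; Li⁺ is the bare [He] core.
Core electrons are held far more tightly than valence electrons, so Li tops the IE_2 order.
Valence configurations: Ca⁺ [Ar]4s¹, C⁺ [He]2s²2p¹, S⁺ [Ne]3s²3p³.
The numbers (kJ/mol): Ca 1145, C 2353, S 2252, Li 7298.
So the second ionization energies run Ca < S < C < Li.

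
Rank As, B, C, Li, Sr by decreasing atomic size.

Sr > Li > As > B > C

Radius decreases left→right (rising Z_eff, same n) and increases top→bottom (higher n).
These span different periods and groups, so the two trends combine.
B > C: both are in period 2; the period trend gives B the larger value.
As > B: period and group pull opposite ways; the down-group shift dominates (121 vs 85 pm).
Li > As: the two effects oppose for this pair; the across-period effect wins (133 vs 121 pm).
Sr > Li: the two effects oppose for this pair; the down-group effect wins (185 vs 133 pm).
Tabulated atomic radius (pm): Li 133, B 85, C 75, As 121, Sr 185.
So from largest to smallest: Sr > Li > As > B > C.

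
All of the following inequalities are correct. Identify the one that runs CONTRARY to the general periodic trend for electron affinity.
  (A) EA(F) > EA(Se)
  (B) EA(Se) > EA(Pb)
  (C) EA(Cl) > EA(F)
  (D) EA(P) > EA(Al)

(C)

The general trend: electron affinity increases across a period and decreases down a group.
(A) F (period 2, group 17) vs Se (period 4, group 16): the stated order agrees with the simple trend.
(B) Se (period 4, group 16) vs Pb (period 6, group 14): the stated order agrees with the simple trend.
(C) Cl (period 3, group 17) vs F (period 2, group 17): the stated order contradicts the simple trend.
(D) P (period 3, group 15) vs Al (period 3, group 13): the stated order agrees with the simple trend.
The exception is (C): F's small 2p subshell makes the incoming electron feel strong e⁻–e⁻ repulsion, so Cl actually releases more energy on gaining an electron.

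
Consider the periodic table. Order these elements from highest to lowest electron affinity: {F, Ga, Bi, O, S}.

F, S, O, Bi, Ga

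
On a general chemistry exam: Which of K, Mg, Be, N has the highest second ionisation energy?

K

IE_2 is the cost of taking one more electron from the +1 cation: K⁺ is the bare [Ar] core; Mg⁺ still has 1 valence electron; Be⁺ still has 1 valence electron; N⁺ still has 4 valence electrons.
Core electrons are held far more tightly than valence electrons, so K tops the IE_2 order.
Valence configurations: Mg⁺ [Ne]3s¹, Be⁺ [He]2s¹, N⁺ [He]2s²2p².
Approximate IE_2 values (kJ/mol): K 3052, Mg 1451, Be 1757, N 2856.
So the second ionization energies run Mg < Be < N < K.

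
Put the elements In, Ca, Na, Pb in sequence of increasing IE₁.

Na < In < Ca < Pb

IE₁ increases left→right with effective nuclear charge and decreases top→bottom as the valence shell moves farther out.
These sit on a diagonal, where the across-period and down-group effects partly cancel.
In > Na: the two effects oppose for this pair; the across-period effect wins (558 vs 496 kJ/mol).
Ca > In: the two effects oppose for this pair; the down-group effect wins (590 vs 558 kJ/mol).
Pb > Ca: the two effects oppose for this pair; the across-period effect wins (716 vs 590 kJ/mol).
Approximate values (kJ/mol): Na 496, Ca 590, In 558, Pb 716.
So from lowest to highest: Na < In < Ca < Pb.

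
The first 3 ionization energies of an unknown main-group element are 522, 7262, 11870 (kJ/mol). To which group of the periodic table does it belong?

Group 1

Look for the largest jump between consecutive ionization energies: IE2/IE1 ≈ 13.9, far larger than any earlier ratio.
That jump marks the point where a core electron is being removed. So the atom has 1 valence electron.
A main-group element with 1 valence electron is in group 1.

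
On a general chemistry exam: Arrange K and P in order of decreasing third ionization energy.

K > P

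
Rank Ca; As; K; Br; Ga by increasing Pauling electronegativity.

K < Ca < Ga < As < Br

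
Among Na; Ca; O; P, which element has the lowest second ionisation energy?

Ca

The second ionization energy removes an electron from the +1 ion. For each element: Na⁺ is the bare [Ne] core; Ca⁺ still has 1 valence electron; O⁺ still has 5 valence electrons; P⁺ still has 4 valence electrons.
Pulling an electron out of a noble-gas core costs far more than removing a remaining valence electron, so Na sits at the high end of IE_2.
Valence configurations: Ca⁺ [Ar]4s¹, O⁺ [He]2s²2p³, P⁺ [Ne]3s²3p².
Tabulated IE_2 (kJ/mol): Na 4562, Ca 1145, O 3388, P 1907.
So the second ionization energies run Ca < P < O < Na.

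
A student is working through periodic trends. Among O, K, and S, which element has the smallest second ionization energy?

S

After 1 electron has been removed, what remains? O⁺ still has 5 valence electrons; K⁺ is the bare [Ar] core; S⁺ still has 5 valence electrons.
Usually core removal costs more than valence removal, but here the competition is close: a tightly held n=2 valence electron can cost more to remove than an n=3 core electron, so the actual values have to decide it.
Valence configurations: O⁺ [He]2s²2p³, S⁺ [Ne]3s²3p³.
The numbers (kJ/mol): O 3388, K 3052, S 2252.
So the second ionization energies run S < K < O.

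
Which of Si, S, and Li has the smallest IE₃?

Si

Consider each +2 ion: Si²⁺ still has 2 valence electrons; S²⁺ still has 4 valence electrons; Li²⁺ is already 1 electron into the core.
Pulling an electron out of a noble-gas core costs far more than removing a remaining valence electron, so Li sits at the high end of IE_3.
Valence configurations: Si²⁺ [Ne]3s², S²⁺ [Ne]3s²3p².
The numbers (kJ/mol): Si 3232, S 3357, Li 11815.
Hence IE_3: Si < S < Li.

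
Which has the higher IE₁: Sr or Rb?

Sr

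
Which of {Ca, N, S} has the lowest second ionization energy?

Ca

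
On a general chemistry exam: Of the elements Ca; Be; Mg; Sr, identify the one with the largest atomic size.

Be is in period 2, group 2; Mg is in period 3, group 2; Ca is in period 4, group 2; Sr is in period 5, group 2.
Across a period the added protons contract the valence shell; down a group each new principal shell makes the atom larger.
All are in group 2, so atomic radius increases down the group.
The largest atomic size among these belongs to Sr.

Sr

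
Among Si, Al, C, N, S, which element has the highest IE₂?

N

IE_2 is the cost of taking one more electron from the +1 cation: Si⁺ still has 3 valence electrons; Al⁺ still has 2 valence electrons; C⁺ still has 3 valence electrons; N⁺ still has 4 valence electrons; S⁺ still has 5 valence electrons.
All are still removing valence electrons, so compare the +1 ions as you would atoms: IE_2 generally rises across a period (higher Z_eff) and falls down a group (larger shell), subject to the usual subshell exceptions.
Valence configurations: Si⁺ [Ne]3s²3p¹, Al⁺ [Ne]3s², C⁺ [He]2s²2p¹, N⁺ [He]2s²2p², S⁺ [Ne]3s²3p³.
Si⁺ loses a lone 3p electron whereas Al⁺ must break into a filled 3s² pair, so IE_2(Al) > IE_2(Si) even though Si has the higher nuclear charge.
The numbers (kJ/mol): Si 1577, Al 1817, C 2353, N 2856, S 2252.
Overall IE_2 order: Si < Al < S < C < N.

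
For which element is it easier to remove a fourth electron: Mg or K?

K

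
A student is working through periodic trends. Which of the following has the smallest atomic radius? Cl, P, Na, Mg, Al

Cl

Na is in period 3, group 1; Mg is in period 3, group 2; Al is in period 3, group 13; P is in period 3, group 15; Cl is in period 3, group 17.
Moving right in a period, electrons are added to the same shell under a stronger nuclear pull, so atoms get smaller; moving down, a new shell is opened and atoms get larger.
All lie in period 3, so atomic radius increases right to left.
The smallest atomic radius among these belongs to Cl.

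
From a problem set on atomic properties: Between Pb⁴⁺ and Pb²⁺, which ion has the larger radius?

Both ions have Z = 82 protons, but Pb⁴⁺ has lost more electrons, so its remaining electrons feel a larger effective nuclear charge per electron and are pulled in more tightly.
Higher positive charge → smaller ion, so Pb²⁺ > Pb⁴⁺.

Pb²⁺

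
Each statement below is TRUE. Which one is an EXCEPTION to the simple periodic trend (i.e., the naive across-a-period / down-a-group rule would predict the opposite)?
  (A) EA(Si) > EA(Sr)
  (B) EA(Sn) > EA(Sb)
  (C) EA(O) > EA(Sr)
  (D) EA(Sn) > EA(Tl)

(B)

The general trend: electron affinity increases across a period and decreases down a group.
(A) Si (period 3, group 14) vs Sr (period 5, group 2): the stated order agrees with the simple trend.
(B) Sn (period 5, group 14) vs Sb (period 5, group 15): the stated order contradicts the simple trend.
(C) O (period 2, group 16) vs Sr (period 5, group 2): the stated order agrees with the simple trend.
(D) Sn (period 5, group 14) vs Tl (period 6, group 13): the stated order agrees with the simple trend.
The exception is (B): adding an electron to Sb's half-filled 5p³ is unfavourable, so Sn has the more exothermic EA.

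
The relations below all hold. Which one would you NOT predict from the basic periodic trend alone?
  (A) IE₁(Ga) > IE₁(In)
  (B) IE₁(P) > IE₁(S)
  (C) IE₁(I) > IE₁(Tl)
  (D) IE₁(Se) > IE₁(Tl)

The general trend: IE₁ increases across a period and decreases down a group.
(A) Ga (period 4, group 13) vs In (period 5, group 13): the stated order agrees with the simple trend.
(B) P (period 3, group 15) vs S (period 3, group 16): the stated order contradicts the simple trend.
(C) I (period 5, group 17) vs Tl (period 6, group 13): the stated order agrees with the simple trend.
(D) Se (period 4, group 16) vs Tl (period 6, group 13): the stated order agrees with the simple trend.
The exception is (B): S (3p⁴) ionizes more easily than half-filled P (3p³) because the paired 3p electron in S is pushed out by e⁻–e⁻ repulsion.

(B)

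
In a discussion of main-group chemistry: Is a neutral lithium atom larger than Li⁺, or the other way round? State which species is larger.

Forming Li⁺ removes 1 electron from Li. Fewer electrons for the same nuclear charge means less shielding and a higher Z_eff on the remaining electrons, and for main-group metals the entire outer shell is lost.
A cation is smaller than its parent atom: Li⁺ < Li.

Li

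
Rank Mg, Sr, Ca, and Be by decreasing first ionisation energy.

Be, Mg, Ca, Sr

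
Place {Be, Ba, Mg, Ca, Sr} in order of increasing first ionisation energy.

Ba < Sr < Ca < Mg < Be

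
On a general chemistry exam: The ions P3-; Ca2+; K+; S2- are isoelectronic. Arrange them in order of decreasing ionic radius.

All of these have 18 electrons, so size is governed by nuclear charge alone: the more protons, the stronger the pull on the same electron cloud, and the smaller the ion.
Nuclear charges: Ca2+ (Z=20), K+ (Z=19), S2- (Z=16), P3- (Z=15).
Largest to smallest: P3- > S2- > K+ > Ca2+.

P3- > S2- > K+ > Ca2+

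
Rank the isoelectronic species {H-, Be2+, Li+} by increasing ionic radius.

Be2+ < Li+ < H-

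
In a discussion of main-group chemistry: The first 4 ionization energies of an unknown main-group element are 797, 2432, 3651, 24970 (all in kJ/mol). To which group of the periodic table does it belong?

Group 13

Look for the largest jump between consecutive ionization energies: IE4/IE3 ≈ 6.8, far larger than any earlier ratio.
That jump marks the point where a core electron is being removed. So the atom has 3 valence electrons.
A main-group element with 3 valence electrons is in group 13.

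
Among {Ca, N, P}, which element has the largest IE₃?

Consider each +2 ion: Ca²⁺ is the bare [Ar] core; N²⁺ still has 3 valence electrons; P²⁺ still has 3 valence electrons.
Core electrons are held far more tightly than valence electrons, so Ca tops the IE_3 order.
Valence configurations: N²⁺ [He]2s²2p¹, P²⁺ [Ne]3s²3p¹.
Approximate IE_3 values (kJ/mol): Ca 4912, N 4578, P 2914.
So the third ionization energies run P < N < Ca.

Ca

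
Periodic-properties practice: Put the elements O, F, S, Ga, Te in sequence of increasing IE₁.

O is in period 2, group 16; F is in period 2, group 17; S is in period 3, group 16; Ga is in period 4, group 13; Te is in period 5, group 16.
First ionization energy rises across a period (greater Z_eff holds electrons more tightly) and falls down a group (valence electrons are farther from the nucleus).
Here both period and group differ, so the two effects have to be weighed against each other.
Te > Ga: the two effects oppose for this pair; the across-period effect wins (869 vs 579 kJ/mol).
S > Te: S sits above Te in group 16, so the down-group effect alone puts S higher.
O > S: O sits above S in group 16, so the down-group effect alone puts O higher.
F > O: F lies to the right of O in period 2, so the across-period effect alone puts F higher.
For reference (kJ/mol): O 1314, F 1681, S 1000, Ga 579, Te 869.
So from lowest to highest: Ga < Te < S < O < F.

Ga < Te < S < O < F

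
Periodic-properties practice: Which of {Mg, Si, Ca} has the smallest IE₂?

Ca

Consider each +1 ion: Mg⁺ still has 1 valence electron; Si⁺ still has 3 valence electrons; Ca⁺ still has 1 valence electron.
All are still removing valence electrons, so compare the +1 ions as you would atoms: IE_2 generally rises across a period (higher Z_eff) and falls down a group (larger shell), subject to the usual subshell exceptions.
Valence configurations: Mg⁺ [Ne]3s¹, Si⁺ [Ne]3s²3p¹, Ca⁺ [Ar]4s¹.
The numbers (kJ/mol): Mg 1451, Si 1577, Ca 1145.
Overall IE_2 order: Ca < Mg < Si.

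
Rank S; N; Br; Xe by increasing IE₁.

N is in period 2, group 15; S is in period 3, group 16; Br is in period 4, group 17; Xe is in period 5, group 18.
First ionization energy rises across a period (greater Z_eff holds electrons more tightly) and falls down a group (valence electrons are farther from the nucleus).
These sit on a diagonal, where the across-period and down-group effects partly cancel.
Br > S: the two effects oppose for this pair; the across-period effect wins (1140 vs 1000 kJ/mol).
Xe > Br: period and group pull opposite ways; the across-period shift dominates (1170 vs 1140 kJ/mol).
N > Xe: period and group pull opposite ways; the down-group shift dominates (1402 vs 1170 kJ/mol).
Approximate values (kJ/mol): N 1402, S 1000, Br 1140, Xe 1170.
So from lowest to highest: S < Br < Xe < N.

S, Br, Xe, N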